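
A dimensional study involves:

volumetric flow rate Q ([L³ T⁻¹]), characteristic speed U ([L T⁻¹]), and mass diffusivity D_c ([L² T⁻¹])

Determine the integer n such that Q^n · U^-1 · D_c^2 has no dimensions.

Balance the L exponent: (3)·n from Q, plus −(1) + 2·(2) = 3 from the rest, must sum to zero.
3n + 3 = 0, so n = -1.

-1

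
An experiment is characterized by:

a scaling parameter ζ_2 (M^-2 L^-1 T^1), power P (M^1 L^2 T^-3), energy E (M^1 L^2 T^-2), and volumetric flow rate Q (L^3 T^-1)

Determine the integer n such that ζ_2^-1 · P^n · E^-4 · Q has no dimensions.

2

Balance the M exponent: (1)·n from P, plus −(-2) − 4·(1) + (0) = -2 from the rest, must sum to zero.
n − 2 = 0, so n = 2.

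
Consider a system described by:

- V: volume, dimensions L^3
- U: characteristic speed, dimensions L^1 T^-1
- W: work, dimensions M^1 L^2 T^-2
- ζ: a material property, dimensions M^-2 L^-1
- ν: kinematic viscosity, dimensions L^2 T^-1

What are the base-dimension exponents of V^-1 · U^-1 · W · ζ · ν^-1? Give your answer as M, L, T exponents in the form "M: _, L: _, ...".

Collect each base-dimension exponent across the product:
  M: −(0) − (0) + (1) + (-2) − (0) = -1
  L: −(3) − (1) + (2) + (-1) − (2) = -5
  T: −(0) − (-1) + (-2) + (0) − (-1) = 0
So the dimensions are [M⁻¹ L⁻⁵].

M: -1, L: -5, T: 0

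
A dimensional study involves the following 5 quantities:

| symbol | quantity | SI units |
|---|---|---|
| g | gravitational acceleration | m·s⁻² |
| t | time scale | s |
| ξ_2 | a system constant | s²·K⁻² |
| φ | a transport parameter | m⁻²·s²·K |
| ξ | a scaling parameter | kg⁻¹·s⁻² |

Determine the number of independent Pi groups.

1

There are 5 variables and 4 base dimensions (M, L, T, Θ).
The dimension matrix has rank 4.
Independent dimensionless groups: 5 − 4 = 1.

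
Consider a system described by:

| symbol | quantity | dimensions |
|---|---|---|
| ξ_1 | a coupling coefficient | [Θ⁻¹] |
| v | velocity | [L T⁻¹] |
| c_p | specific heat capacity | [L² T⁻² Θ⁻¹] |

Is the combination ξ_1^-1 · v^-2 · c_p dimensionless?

Sum the exponent of each base dimension across the product:
  M: −[ξ_1]_M − 2·[v]_M + [c_p]_M = −(0) − 2·(0) + (0) = 0
  L: −[ξ_1]_L − 2·[v]_L + [c_p]_L = −(0) − 2·(1) + (2) = 0
  T: −[ξ_1]_T − 2·[v]_T + [c_p]_T = −(0) − 2·(-1) + (-2) = 0
  Θ: −[ξ_1]_Θ − 2·[v]_Θ + [c_p]_Θ = −(-1) − 2·(0) + (-1) = 0
  N: −[ξ_1]_N − 2·[v]_N + [c_p]_N = −(0) − 2·(0) + (0) = 0
All base exponents vanish — dimensionless.

yes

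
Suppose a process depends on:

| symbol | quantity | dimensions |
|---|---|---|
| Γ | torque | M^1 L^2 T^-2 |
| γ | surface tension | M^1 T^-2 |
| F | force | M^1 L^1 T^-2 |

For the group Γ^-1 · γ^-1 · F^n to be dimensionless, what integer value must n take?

Balance the M exponent: (1)·n from F, plus −(1) − (1) = -2 from the rest, must sum to zero.
n − 2 = 0, so n = 2.

2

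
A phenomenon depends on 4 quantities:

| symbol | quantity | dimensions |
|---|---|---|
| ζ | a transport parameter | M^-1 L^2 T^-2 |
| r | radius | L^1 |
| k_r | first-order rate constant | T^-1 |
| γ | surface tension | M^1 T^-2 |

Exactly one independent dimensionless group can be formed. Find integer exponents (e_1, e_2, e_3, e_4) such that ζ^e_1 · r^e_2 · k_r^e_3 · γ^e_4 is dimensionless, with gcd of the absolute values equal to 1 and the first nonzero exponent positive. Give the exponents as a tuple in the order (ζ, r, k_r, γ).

M: e_1·(-1) + e_2·(0) + e_3·(0) + e_4·(1) = 0
L: e_1·(2) + e_2·(1) + e_3·(0) + e_4·(0) = 0
T: e_1·(-2) + e_2·(0) + e_3·(-1) + e_4·(-2) = 0
Solving this homogeneous linear system for the smallest-integer solution (first nonzero entry positive) gives (1, -2, -4, 1).

(1, -2, -4, 1)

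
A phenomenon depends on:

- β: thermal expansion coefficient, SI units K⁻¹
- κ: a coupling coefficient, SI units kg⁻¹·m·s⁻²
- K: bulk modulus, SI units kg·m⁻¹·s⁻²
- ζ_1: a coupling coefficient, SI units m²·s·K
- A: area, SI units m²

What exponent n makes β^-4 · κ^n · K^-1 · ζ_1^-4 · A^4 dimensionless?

-1

Balance the M exponent: (-1)·n from κ, plus −4·(0) − (1) − 4·(0) + 4·(0) = -1 from the rest, must sum to zero.
−n − 1 = 0, so n = -1.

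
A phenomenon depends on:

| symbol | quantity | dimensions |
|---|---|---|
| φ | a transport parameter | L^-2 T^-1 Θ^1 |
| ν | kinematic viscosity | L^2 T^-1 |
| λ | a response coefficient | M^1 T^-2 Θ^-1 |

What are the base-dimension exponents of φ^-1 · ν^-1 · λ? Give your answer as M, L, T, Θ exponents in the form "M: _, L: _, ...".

Collect each base-dimension exponent across the product:
  M: −(0) − (0) + (1) = 1
  L: −(-2) − (2) + (0) = 0
  T: −(-1) − (-1) + (-2) = 0
  Θ: −(1) − (0) + (-1) = -2
So the dimensions are [M Θ⁻²].

M: 1, L: 0, T: 0, Θ: -2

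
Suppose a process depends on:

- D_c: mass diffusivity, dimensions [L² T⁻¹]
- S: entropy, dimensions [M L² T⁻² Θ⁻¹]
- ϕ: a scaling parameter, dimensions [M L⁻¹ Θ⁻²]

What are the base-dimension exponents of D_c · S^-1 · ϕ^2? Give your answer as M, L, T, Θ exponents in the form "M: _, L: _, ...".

Collect each base-dimension exponent across the product:
  M: (0) − (1) + 2·(1) = 1
  L: (2) − (2) + 2·(-1) = -2
  T: (-1) − (-2) + 2·(0) = 1
  Θ: (0) − (-1) + 2·(-2) = -3
So the dimensions are [M L⁻² T Θ⁻³].

M: 1, L: -2, T: 1, Θ: -3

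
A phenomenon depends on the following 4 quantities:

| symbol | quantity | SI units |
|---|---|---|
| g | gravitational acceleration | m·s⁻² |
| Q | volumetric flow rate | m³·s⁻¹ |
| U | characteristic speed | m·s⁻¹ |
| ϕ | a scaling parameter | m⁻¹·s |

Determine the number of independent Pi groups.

2

There are 4 variables and 2 base dimensions (L, T).
The dimension matrix has rank 2.
Independent dimensionless groups: 4 − 2 = 2.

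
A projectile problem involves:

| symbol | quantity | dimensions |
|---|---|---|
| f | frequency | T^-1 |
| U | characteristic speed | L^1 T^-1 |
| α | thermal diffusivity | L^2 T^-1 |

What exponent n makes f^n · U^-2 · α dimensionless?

Balance the T exponent: (-1)·n from f, plus −2·(-1) + (-1) = 1 from the rest, must sum to zero.
−n + 1 = 0, so n = 1.

1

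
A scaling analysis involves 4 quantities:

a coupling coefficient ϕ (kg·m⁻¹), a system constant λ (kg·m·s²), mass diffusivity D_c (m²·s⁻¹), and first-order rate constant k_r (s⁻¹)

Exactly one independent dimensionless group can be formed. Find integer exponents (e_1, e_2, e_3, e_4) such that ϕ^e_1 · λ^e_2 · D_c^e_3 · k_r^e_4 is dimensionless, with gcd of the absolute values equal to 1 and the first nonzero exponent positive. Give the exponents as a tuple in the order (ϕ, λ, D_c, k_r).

M: e_1·(1) + e_2·(1) + e_3·(0) + e_4·(0) = 0
L: e_1·(-1) + e_2·(1) + e_3·(2) + e_4·(0) = 0
T: e_1·(0) + e_2·(2) + e_3·(-1) + e_4·(-1) = 0
Solving this homogeneous linear system for the smallest-integer solution (first nonzero entry positive) gives (1, -1, 1, -3).

(1, -1, 1, -3)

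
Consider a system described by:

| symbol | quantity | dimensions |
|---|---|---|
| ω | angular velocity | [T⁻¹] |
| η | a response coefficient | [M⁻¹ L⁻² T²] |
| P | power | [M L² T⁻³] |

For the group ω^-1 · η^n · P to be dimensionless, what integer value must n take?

1

Balance the M exponent: (-1)·n from η, plus −(0) + (1) = 1 from the rest, must sum to zero.
−n + 1 = 0, so n = 1.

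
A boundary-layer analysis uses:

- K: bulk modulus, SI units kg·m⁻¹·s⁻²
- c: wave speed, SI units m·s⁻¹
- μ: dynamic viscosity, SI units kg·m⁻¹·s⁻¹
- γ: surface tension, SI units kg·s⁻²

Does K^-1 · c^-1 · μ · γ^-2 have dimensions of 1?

no

Sum the exponent of each base dimension across the product:
  M: −[K]_M − [c]_M + [μ]_M − 2·[γ]_M = −(1) − (0) + (1) − 2·(1) = -2
  L: −[K]_L − [c]_L + [μ]_L − 2·[γ]_L = −(-1) − (1) + (-1) − 2·(0) = -1
  T: −[K]_T − [c]_T + [μ]_T − 2·[γ]_T = −(-2) − (-1) + (-1) − 2·(-2) = 6
Net dimensions [M⁻² L⁻¹ T⁶] ≠ [1] — not dimensionless.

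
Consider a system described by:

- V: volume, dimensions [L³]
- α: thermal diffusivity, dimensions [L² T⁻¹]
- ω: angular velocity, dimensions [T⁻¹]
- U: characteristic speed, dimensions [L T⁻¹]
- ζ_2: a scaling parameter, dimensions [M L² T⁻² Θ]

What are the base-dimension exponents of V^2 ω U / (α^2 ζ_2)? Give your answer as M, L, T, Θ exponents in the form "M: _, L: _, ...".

Collect each base-dimension exponent across the product:
  M: 2·(0) − 2·(0) + (0) + (0) − (1) = -1
  L: 2·(3) − 2·(2) + (0) + (1) − (2) = 1
  T: 2·(0) − 2·(-1) + (-1) + (-1) − (-2) = 2
  Θ: 2·(0) − 2·(0) + (0) + (0) − (1) = -1
So the dimensions are [M⁻¹ L T² Θ⁻¹].

M: -1, L: 1, T: 2, Θ: -1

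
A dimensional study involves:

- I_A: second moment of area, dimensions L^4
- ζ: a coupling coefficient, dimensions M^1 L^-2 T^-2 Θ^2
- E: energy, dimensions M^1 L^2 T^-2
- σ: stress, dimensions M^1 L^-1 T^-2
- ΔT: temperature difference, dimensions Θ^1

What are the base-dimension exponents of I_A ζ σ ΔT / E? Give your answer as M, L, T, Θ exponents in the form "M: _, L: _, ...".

M: 1, L: -1, T: -2, Θ: 3

Collect each base-dimension exponent across the product:
  M: (0) + (1) − (1) + (1) + (0) = 1
  L: (4) + (-2) − (2) + (-1) + (0) = -1
  T: (0) + (-2) − (-2) + (-2) + (0) = -2
  Θ: (0) + (2) − (0) + (0) + (1) = 3
So the dimensions are [M L⁻¹ T⁻² Θ³].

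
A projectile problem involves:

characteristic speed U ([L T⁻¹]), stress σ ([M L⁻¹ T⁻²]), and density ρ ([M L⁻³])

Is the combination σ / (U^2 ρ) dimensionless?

Sum the exponent of each base dimension across the product:
  M: −2·[U]_M + [σ]_M − [ρ]_M = −2·(0) + (1) − (1) = 0
  L: −2·[U]_L + [σ]_L − [ρ]_L = −2·(1) + (-1) − (-3) = 0
  T: −2·[U]_T + [σ]_T − [ρ]_T = −2·(-1) + (-2) − (0) = 0
  Θ: −2·[U]_Θ + [σ]_Θ − [ρ]_Θ = −2·(0) + (0) − (0) = 0
All base exponents vanish — dimensionless.

yes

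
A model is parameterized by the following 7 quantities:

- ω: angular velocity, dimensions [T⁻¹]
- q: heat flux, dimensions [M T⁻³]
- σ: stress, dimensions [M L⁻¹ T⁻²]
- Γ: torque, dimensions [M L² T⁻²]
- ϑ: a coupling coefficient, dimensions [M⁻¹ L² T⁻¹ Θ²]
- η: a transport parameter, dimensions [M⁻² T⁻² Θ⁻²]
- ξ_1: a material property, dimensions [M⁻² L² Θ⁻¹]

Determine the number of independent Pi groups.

There are 7 variables and 4 base dimensions (M, L, T, Θ).
The dimension matrix has rank 4.
Independent dimensionless groups: 7 − 4 = 3.

3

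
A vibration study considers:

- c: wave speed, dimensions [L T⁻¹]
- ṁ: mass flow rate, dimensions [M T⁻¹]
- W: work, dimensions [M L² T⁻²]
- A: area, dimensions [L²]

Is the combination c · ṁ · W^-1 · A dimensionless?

no

Sum the exponent of each base dimension across the product:
  M: [c]_M + [ṁ]_M − [W]_M + [A]_M = (0) + (1) − (1) + (0) = 0
  L: [c]_L + [ṁ]_L − [W]_L + [A]_L = (1) + (0) − (2) + (2) = 1
  T: [c]_T + [ṁ]_T − [W]_T + [A]_T = (-1) + (-1) − (-2) + (0) = 0
Net dimensions [L] ≠ [1] — not dimensionless.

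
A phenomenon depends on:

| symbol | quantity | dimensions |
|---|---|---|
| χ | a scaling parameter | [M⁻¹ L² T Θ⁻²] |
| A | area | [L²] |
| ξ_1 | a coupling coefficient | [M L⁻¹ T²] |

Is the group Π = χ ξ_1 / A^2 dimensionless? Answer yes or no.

no

Sum the exponent of each base dimension across the product:
  M: [χ]_M − 2·[A]_M + [ξ_1]_M = (-1) − 2·(0) + (1) = 0
  L: [χ]_L − 2·[A]_L + [ξ_1]_L = (2) − 2·(2) + (-1) = -3
  T: [χ]_T − 2·[A]_T + [ξ_1]_T = (1) − 2·(0) + (2) = 3
  Θ: [χ]_Θ − 2·[A]_Θ + [ξ_1]_Θ = (-2) − 2·(0) + (0) = -2
Net dimensions [L⁻³ T³ Θ⁻²] ≠ [1] — not dimensionless.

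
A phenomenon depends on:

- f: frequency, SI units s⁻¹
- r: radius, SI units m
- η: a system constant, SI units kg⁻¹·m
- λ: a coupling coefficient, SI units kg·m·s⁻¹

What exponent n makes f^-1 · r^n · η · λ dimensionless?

-2

Balance the L exponent: (1)·n from r, plus −(0) + (1) + (1) = 2 from the rest, must sum to zero.
n + 2 = 0, so n = -2.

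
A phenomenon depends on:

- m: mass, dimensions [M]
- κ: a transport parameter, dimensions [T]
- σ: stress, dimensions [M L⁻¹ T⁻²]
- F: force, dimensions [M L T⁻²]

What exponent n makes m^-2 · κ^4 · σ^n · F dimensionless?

Balance the M exponent: (1)·n from σ, plus −2·(1) + 4·(0) + (1) = -1 from the rest, must sum to zero.
n − 1 = 0, so n = 1.

1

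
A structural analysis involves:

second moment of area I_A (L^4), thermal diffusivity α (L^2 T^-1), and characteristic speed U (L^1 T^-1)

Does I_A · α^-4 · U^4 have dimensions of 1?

yes

Sum the exponent of each base dimension across the product:
  L: [I_A]_L − 4·[α]_L + 4·[U]_L = (4) − 4·(2) + 4·(1) = 0
  T: [I_A]_T − 4·[α]_T + 4·[U]_T = (0) − 4·(-1) + 4·(-1) = 0
All base exponents vanish — dimensionless.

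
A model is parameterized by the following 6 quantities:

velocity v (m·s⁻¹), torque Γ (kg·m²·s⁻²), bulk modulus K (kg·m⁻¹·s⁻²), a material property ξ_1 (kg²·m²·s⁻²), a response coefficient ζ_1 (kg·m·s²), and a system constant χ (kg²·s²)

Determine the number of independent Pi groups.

There are 6 variables and 3 base dimensions (M, L, T).
The dimension matrix has rank 3.
Independent dimensionless groups: 6 − 3 = 3.

3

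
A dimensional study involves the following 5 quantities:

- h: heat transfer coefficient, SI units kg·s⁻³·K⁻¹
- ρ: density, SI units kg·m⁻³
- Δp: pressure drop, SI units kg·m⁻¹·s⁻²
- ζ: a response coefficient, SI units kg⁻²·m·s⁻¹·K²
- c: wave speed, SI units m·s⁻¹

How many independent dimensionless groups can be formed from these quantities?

There are 5 variables and 4 base dimensions (M, L, T, Θ).
The dimension matrix has rank 4.
Independent dimensionless groups: 5 − 4 = 1.

1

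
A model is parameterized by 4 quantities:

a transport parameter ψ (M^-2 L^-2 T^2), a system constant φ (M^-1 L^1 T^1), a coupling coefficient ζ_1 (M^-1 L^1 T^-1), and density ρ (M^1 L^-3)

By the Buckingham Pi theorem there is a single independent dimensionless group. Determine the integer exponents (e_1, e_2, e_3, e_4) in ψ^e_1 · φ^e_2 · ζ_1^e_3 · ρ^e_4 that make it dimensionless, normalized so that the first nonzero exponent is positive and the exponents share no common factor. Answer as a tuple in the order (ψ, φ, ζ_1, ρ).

(1, -3, -1, -2)

M: e_1·(-2) + e_2·(-1) + e_3·(-1) + e_4·(1) = 0
L: e_1·(-2) + e_2·(1) + e_3·(1) + e_4·(-3) = 0
T: e_1·(2) + e_2·(1) + e_3·(-1) + e_4·(0) = 0
Solving this homogeneous linear system for the smallest-integer solution (first nonzero entry positive) gives (1, -3, -1, -2).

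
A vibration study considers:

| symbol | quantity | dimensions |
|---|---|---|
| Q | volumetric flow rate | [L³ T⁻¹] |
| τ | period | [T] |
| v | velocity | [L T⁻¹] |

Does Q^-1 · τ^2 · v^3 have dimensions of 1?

Sum the exponent of each base dimension across the product:
  L: −[Q]_L + 2·[τ]_L + 3·[v]_L = −(3) + 2·(0) + 3·(1) = 0
  T: −[Q]_T + 2·[τ]_T + 3·[v]_T = −(-1) + 2·(1) + 3·(-1) = 0
All base exponents vanish — dimensionless.

yes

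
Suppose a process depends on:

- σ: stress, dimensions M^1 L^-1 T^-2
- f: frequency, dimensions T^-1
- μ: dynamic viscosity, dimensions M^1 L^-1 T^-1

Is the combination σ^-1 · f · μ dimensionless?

Sum the exponent of each base dimension across the product:
  M: −[σ]_M + [f]_M + [μ]_M = −(1) + (0) + (1) = 0
  L: −[σ]_L + [f]_L + [μ]_L = −(-1) + (0) + (-1) = 0
  T: −[σ]_T + [f]_T + [μ]_T = −(-2) + (-1) + (-1) = 0
All base exponents vanish — dimensionless.

yes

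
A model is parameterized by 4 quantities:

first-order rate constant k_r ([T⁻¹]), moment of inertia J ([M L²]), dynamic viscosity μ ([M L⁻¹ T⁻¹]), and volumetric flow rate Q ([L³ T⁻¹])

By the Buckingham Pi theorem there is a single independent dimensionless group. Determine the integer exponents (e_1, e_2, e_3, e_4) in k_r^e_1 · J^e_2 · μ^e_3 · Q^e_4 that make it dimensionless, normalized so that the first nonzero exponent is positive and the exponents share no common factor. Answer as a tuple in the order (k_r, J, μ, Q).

(2, 1, -1, -1)

M: e_1·(0) + e_2·(1) + e_3·(1) + e_4·(0) = 0
L: e_1·(0) + e_2·(2) + e_3·(-1) + e_4·(3) = 0
T: e_1·(-1) + e_2·(0) + e_3·(-1) + e_4·(-1) = 0
Solving this homogeneous linear system for the smallest-integer solution (first nonzero entry positive) gives (2, 1, -1, -1).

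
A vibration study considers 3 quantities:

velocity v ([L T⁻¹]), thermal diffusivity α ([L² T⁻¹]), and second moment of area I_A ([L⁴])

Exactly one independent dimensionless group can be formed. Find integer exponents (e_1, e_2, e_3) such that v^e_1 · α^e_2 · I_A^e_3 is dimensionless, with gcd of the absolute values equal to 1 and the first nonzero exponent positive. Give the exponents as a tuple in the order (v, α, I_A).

(4, -4, 1)

L: e_1·(1) + e_2·(2) + e_3·(4) = 0
T: e_1·(-1) + e_2·(-1) + e_3·(0) = 0
Solving this homogeneous linear system for the smallest-integer solution (first nonzero entry positive) gives (4, -4, 1).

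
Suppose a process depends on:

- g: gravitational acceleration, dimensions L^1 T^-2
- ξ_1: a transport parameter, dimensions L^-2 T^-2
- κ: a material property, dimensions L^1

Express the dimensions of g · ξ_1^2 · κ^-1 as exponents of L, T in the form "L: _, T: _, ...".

Collect each base-dimension exponent across the product:
  L: (1) + 2·(-2) − (1) = -4
  T: (-2) + 2·(-2) − (0) = -6
So the dimensions are [L⁻⁴ T⁻⁶].

L: -4, T: -6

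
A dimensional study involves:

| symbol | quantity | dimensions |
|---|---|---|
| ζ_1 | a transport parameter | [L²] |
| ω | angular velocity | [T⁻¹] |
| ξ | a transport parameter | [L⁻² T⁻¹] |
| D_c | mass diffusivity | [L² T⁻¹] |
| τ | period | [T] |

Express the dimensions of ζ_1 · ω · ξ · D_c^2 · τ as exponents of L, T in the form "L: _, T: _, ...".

Collect each base-dimension exponent across the product:
  L: (2) + (0) + (-2) + 2·(2) + (0) = 4
  T: (0) + (-1) + (-1) + 2·(-1) + (1) = -3
So the dimensions are [L⁴ T⁻³].

L: 4, T: -3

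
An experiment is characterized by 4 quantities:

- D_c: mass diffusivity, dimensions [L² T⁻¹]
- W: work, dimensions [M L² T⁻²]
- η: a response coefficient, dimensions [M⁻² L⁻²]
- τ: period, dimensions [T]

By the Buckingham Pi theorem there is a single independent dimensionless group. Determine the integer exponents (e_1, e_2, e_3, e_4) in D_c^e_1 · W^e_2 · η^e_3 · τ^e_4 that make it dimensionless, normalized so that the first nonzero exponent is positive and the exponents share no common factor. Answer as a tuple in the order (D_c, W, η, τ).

(1, -2, -1, -3)

M: e_1·(0) + e_2·(1) + e_3·(-2) + e_4·(0) = 0
L: e_1·(2) + e_2·(2) + e_3·(-2) + e_4·(0) = 0
T: e_1·(-1) + e_2·(-2) + e_3·(0) + e_4·(1) = 0
Solving this homogeneous linear system for the smallest-integer solution (first nonzero entry positive) gives (1, -2, -1, -3).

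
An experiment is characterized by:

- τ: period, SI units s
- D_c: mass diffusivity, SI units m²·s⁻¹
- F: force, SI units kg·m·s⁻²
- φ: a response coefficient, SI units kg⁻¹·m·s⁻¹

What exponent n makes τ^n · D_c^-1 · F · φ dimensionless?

2

Balance the T exponent: (1)·n from τ, plus −(-1) + (-2) + (-1) = -2 from the rest, must sum to zero.
n − 2 = 0, so n = 2.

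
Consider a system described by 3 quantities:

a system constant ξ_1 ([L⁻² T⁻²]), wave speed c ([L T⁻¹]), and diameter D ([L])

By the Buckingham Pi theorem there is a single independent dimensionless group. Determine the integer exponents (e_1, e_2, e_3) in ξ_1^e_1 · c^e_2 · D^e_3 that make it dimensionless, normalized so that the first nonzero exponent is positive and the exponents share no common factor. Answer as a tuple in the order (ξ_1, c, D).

(1, -2, 4)

L: e_1·(-2) + e_2·(1) + e_3·(1) = 0
T: e_1·(-2) + e_2·(-1) + e_3·(0) = 0
Solving this homogeneous linear system for the smallest-integer solution (first nonzero entry positive) gives (1, -2, 4).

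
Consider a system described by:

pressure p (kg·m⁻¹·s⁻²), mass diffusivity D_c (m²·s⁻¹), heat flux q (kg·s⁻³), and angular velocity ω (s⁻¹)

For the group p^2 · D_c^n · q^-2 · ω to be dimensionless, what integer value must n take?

1

Balance the L exponent: (2)·n from D_c, plus 2·(-1) − 2·(0) + (0) = -2 from the rest, must sum to zero.
2n − 2 = 0, so n = 1.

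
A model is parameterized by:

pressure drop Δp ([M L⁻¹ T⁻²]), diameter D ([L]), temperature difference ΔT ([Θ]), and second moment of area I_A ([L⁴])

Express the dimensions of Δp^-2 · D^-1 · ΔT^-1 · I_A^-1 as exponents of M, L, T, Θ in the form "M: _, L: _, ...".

M: -2, L: -3, T: 4, Θ: -1

Collect each base-dimension exponent across the product:
  M: −2·(1) − (0) − (0) − (0) = -2
  L: −2·(-1) − (1) − (0) − (4) = -3
  T: −2·(-2) − (0) − (0) − (0) = 4
  Θ: −2·(0) − (0) − (1) − (0) = -1
So the dimensions are [M⁻² L⁻³ T⁴ Θ⁻¹].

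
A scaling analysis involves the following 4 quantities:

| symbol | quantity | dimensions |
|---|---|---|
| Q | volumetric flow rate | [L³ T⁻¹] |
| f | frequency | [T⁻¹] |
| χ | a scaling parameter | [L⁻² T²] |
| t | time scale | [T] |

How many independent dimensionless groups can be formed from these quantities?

There are 4 variables and 2 base dimensions (L, T).
The dimension matrix has rank 2.
Independent dimensionless groups: 4 − 2 = 2.

2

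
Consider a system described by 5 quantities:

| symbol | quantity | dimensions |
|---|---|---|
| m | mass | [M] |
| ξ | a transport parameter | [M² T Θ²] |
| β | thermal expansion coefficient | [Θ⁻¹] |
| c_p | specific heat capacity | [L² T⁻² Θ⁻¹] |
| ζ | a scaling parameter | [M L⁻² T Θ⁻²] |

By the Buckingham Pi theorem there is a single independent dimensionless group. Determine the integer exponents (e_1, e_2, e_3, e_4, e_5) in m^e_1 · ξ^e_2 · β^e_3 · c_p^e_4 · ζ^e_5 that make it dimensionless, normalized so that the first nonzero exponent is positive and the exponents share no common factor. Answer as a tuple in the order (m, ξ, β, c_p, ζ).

M: e_1·(1) + e_2·(2) + e_3·(0) + e_4·(0) + e_5·(1) = 0
L: e_1·(0) + e_2·(0) + e_3·(0) + e_4·(2) + e_5·(-2) = 0
T: e_1·(0) + e_2·(1) + e_3·(0) + e_4·(-2) + e_5·(1) = 0
Θ: e_1·(0) + e_2·(2) + e_3·(-1) + e_4·(-1) + e_5·(-2) = 0
Solving this homogeneous linear system for the smallest-integer solution (first nonzero entry positive) gives (3, -1, 1, -1, -1).

(3, -1, 1, -1, -1)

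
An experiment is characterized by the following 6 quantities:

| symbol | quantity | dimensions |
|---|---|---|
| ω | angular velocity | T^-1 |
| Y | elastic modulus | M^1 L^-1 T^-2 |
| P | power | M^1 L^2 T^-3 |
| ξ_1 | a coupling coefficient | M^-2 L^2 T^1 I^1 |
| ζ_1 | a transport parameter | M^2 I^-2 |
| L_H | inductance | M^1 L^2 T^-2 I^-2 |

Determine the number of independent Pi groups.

2

There are 6 variables and 4 base dimensions (M, L, T, I).
The dimension matrix has rank 4.
Independent dimensionless groups: 6 − 4 = 2.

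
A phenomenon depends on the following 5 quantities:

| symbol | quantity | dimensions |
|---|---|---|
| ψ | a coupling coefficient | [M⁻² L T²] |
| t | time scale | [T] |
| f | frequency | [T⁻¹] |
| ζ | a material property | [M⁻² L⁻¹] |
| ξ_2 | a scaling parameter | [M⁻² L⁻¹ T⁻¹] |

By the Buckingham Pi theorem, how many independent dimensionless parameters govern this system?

2

There are 5 variables and 3 base dimensions (M, L, T).
The dimension matrix has rank 3.
Independent dimensionless groups: 5 − 3 = 2.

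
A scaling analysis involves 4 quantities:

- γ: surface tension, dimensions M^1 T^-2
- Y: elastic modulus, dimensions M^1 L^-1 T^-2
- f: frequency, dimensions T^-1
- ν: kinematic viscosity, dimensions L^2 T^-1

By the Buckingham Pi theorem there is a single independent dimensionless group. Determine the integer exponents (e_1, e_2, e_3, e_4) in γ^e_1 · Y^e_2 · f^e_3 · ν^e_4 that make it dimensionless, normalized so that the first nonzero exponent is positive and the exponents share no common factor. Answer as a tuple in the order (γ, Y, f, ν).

(2, -2, 1, -1)

M: e_1·(1) + e_2·(1) + e_3·(0) + e_4·(0) = 0
L: e_1·(0) + e_2·(-1) + e_3·(0) + e_4·(2) = 0
T: e_1·(-2) + e_2·(-2) + e_3·(-1) + e_4·(-1) = 0
Solving this homogeneous linear system for the smallest-integer solution (first nonzero entry positive) gives (2, -2, 1, -1).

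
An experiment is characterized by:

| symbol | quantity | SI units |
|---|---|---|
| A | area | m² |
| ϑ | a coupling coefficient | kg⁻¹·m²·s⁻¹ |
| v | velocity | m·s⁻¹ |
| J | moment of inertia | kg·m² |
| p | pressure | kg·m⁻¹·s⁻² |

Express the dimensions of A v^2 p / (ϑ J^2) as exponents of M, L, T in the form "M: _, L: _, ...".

Collect each base-dimension exponent across the product:
  M: (0) − (-1) + 2·(0) − 2·(1) + (1) = 0
  L: (2) − (2) + 2·(1) − 2·(2) + (-1) = -3
  T: (0) − (-1) + 2·(-1) − 2·(0) + (-2) = -3
So the dimensions are [L⁻³ T⁻³].

M: 0, L: -3, T: -3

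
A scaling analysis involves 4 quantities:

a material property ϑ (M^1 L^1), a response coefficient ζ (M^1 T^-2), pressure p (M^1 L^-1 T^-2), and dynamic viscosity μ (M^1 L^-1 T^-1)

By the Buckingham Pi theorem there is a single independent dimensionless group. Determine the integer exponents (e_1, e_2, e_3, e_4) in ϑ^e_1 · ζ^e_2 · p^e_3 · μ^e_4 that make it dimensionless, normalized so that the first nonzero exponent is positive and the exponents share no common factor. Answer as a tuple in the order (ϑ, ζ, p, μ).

M: e_1·(1) + e_2·(1) + e_3·(1) + e_4·(1) = 0
L: e_1·(1) + e_2·(0) + e_3·(-1) + e_4·(-1) = 0
T: e_1·(0) + e_2·(-2) + e_3·(-2) + e_4·(-1) = 0
Solving this homogeneous linear system for the smallest-integer solution (first nonzero entry positive) gives (1, -2, 3, -2).

(1, -2, 3, -2)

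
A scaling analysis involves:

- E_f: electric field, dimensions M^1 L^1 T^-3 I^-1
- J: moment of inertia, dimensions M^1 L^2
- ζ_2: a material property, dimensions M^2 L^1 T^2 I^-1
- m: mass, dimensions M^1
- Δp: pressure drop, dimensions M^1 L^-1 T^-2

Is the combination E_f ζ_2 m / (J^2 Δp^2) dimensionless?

Sum the exponent of each base dimension across the product:
  M: [E_f]_M − 2·[J]_M + [ζ_2]_M + [m]_M − 2·[Δp]_M = (1) − 2·(1) + (2) + (1) − 2·(1) = 0
  L: [E_f]_L − 2·[J]_L + [ζ_2]_L + [m]_L − 2·[Δp]_L = (1) − 2·(2) + (1) + (0) − 2·(-1) = 0
  T: [E_f]_T − 2·[J]_T + [ζ_2]_T + [m]_T − 2·[Δp]_T = (-3) − 2·(0) + (2) + (0) − 2·(-2) = 3
  I: [E_f]_I − 2·[J]_I + [ζ_2]_I + [m]_I − 2·[Δp]_I = (-1) − 2·(0) + (-1) + (0) − 2·(0) = -2
Net dimensions [T³ I⁻²] ≠ [1] — not dimensionless.

no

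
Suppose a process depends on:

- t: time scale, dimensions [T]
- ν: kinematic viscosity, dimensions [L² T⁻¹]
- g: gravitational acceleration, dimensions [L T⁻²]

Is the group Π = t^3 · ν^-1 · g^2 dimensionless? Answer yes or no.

Sum the exponent of each base dimension across the product:
  L: 3·[t]_L − [ν]_L + 2·[g]_L = 3·(0) − (2) + 2·(1) = 0
  T: 3·[t]_T − [ν]_T + 2·[g]_T = 3·(1) − (-1) + 2·(-2) = 0
All base exponents vanish — dimensionless.

yes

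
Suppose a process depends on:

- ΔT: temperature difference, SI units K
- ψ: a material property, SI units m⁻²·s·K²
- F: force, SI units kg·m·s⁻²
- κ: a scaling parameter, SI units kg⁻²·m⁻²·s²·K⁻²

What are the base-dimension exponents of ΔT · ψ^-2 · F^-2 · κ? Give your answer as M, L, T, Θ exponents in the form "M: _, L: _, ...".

Collect each base-dimension exponent across the product:
  M: (0) − 2·(0) − 2·(1) + (-2) = -4
  L: (0) − 2·(-2) − 2·(1) + (-2) = 0
  T: (0) − 2·(1) − 2·(-2) + (2) = 4
  Θ: (1) − 2·(2) − 2·(0) + (-2) = -5
So the dimensions are [M⁻⁴ T⁴ Θ⁻⁵].

M: -4, L: 0, T: 4, Θ: -5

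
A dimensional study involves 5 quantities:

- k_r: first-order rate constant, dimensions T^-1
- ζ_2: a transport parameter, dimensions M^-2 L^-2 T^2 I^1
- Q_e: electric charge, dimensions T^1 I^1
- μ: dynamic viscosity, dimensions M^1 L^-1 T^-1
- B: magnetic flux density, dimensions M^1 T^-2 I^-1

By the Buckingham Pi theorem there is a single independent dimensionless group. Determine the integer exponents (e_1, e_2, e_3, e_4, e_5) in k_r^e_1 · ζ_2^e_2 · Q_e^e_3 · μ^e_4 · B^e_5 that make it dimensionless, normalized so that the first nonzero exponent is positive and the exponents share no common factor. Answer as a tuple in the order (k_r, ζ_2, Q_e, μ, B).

M: e_1·(0) + e_2·(-2) + e_3·(0) + e_4·(1) + e_5·(1) = 0
L: e_1·(0) + e_2·(-2) + e_3·(0) + e_4·(-1) + e_5·(0) = 0
T: e_1·(-1) + e_2·(2) + e_3·(1) + e_4·(-1) + e_5·(-2) = 0
I: e_1·(0) + e_2·(1) + e_3·(1) + e_4·(0) + e_5·(-1) = 0
Solving this homogeneous linear system for the smallest-integer solution (first nonzero entry positive) gives (1, -1, -3, 2, -4).

(1, -1, -3, 2, -4)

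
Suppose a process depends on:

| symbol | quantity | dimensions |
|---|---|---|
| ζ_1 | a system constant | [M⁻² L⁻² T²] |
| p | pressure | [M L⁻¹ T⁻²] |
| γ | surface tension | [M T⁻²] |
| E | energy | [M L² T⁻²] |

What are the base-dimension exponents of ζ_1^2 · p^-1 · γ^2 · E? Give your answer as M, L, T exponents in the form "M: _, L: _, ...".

M: -2, L: -1, T: 0

Collect each base-dimension exponent across the product:
  M: 2·(-2) − (1) + 2·(1) + (1) = -2
  L: 2·(-2) − (-1) + 2·(0) + (2) = -1
  T: 2·(2) − (-2) + 2·(-2) + (-2) = 0
So the dimensions are [M⁻² L⁻¹].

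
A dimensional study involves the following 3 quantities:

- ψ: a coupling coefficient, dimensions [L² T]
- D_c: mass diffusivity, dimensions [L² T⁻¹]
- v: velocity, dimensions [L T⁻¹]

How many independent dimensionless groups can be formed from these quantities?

1

There are 3 variables and 2 base dimensions (L, T).
The dimension matrix has rank 2.
Independent dimensionless groups: 3 − 2 = 1.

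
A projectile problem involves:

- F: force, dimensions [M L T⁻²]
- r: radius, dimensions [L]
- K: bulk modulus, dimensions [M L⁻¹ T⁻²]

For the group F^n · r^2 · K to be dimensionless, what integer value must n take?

Balance the M exponent: (1)·n from F, plus 2·(0) + (1) = 1 from the rest, must sum to zero.
n + 1 = 0, so n = -1.

-1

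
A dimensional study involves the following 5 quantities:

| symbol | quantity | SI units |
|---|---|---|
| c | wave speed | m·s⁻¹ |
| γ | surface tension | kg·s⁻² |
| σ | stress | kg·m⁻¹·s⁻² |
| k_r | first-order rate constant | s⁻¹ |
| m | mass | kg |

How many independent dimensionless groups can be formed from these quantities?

There are 5 variables and 3 base dimensions (M, L, T).
The dimension matrix has rank 3.
Independent dimensionless groups: 5 − 3 = 2.

2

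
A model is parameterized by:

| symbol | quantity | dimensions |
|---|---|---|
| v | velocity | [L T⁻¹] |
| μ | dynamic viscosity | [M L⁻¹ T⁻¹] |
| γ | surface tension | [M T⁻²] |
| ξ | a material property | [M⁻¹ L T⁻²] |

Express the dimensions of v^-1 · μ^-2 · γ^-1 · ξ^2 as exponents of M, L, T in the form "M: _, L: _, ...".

Collect each base-dimension exponent across the product:
  M: −(0) − 2·(1) − (1) + 2·(-1) = -5
  L: −(1) − 2·(-1) − (0) + 2·(1) = 3
  T: −(-1) − 2·(-1) − (-2) + 2·(-2) = 1
So the dimensions are [M⁻⁵ L³ T].

M: -5, L: 3, T: 1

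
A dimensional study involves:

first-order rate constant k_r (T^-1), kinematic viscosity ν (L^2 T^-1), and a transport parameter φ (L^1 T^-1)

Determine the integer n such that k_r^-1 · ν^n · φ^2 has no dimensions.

Balance the L exponent: (2)·n from ν, plus −(0) + 2·(1) = 2 from the rest, must sum to zero.
2n + 2 = 0, so n = -1.

-1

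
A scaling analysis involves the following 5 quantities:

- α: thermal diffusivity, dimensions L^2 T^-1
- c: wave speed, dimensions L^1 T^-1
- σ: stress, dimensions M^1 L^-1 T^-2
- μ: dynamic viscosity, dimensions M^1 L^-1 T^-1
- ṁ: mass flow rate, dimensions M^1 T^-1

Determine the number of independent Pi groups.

There are 5 variables and 3 base dimensions (M, L, T).
The dimension matrix has rank 3.
Independent dimensionless groups: 5 − 3 = 2.

2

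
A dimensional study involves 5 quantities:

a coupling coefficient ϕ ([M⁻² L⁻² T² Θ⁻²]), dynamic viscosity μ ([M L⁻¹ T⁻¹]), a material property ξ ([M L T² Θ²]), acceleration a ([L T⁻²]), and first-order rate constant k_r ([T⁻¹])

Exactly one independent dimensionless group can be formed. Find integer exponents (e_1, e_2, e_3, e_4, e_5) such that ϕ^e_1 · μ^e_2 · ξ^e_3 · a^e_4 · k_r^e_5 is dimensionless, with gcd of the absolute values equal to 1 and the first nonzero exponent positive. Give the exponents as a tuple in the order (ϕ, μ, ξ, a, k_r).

M: e_1·(-2) + e_2·(1) + e_3·(1) + e_4·(0) + e_5·(0) = 0
L: e_1·(-2) + e_2·(-1) + e_3·(1) + e_4·(1) + e_5·(0) = 0
T: e_1·(2) + e_2·(-1) + e_3·(2) + e_4·(-2) + e_5·(-1) = 0
Θ: e_1·(-2) + e_2·(0) + e_3·(2) + e_4·(0) + e_5·(0) = 0
Solving this homogeneous linear system for the smallest-integer solution (first nonzero entry positive) gives (1, 1, 1, 2, -1).

(1, 1, 1, 2, -1)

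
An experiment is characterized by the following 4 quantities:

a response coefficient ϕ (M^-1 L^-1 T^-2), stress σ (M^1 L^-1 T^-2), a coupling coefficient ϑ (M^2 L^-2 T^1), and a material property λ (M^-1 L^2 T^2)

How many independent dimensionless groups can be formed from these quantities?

There are 4 variables and 3 base dimensions (M, L, T).
The dimension matrix has rank 3.
Independent dimensionless groups: 4 − 3 = 1.

1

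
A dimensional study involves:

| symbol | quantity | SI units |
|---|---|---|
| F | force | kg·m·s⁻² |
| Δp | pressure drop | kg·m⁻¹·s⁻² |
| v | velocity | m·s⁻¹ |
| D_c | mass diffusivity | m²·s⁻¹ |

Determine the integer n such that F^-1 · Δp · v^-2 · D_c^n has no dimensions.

Balance the L exponent: (2)·n from D_c, plus −(1) + (-1) − 2·(1) = -4 from the rest, must sum to zero.
2n − 4 = 0, so n = 2.

2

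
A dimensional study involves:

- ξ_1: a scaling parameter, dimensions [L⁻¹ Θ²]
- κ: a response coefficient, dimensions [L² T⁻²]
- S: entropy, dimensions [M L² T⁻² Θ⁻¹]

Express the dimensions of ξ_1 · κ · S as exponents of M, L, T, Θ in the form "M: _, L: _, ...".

M: 1, L: 3, T: -4, Θ: 1

Collect each base-dimension exponent across the product:
  M: (0) + (0) + (1) = 1
  L: (-1) + (2) + (2) = 3
  T: (0) + (-2) + (-2) = -4
  Θ: (2) + (0) + (-1) = 1
So the dimensions are [M L³ T⁻⁴ Θ].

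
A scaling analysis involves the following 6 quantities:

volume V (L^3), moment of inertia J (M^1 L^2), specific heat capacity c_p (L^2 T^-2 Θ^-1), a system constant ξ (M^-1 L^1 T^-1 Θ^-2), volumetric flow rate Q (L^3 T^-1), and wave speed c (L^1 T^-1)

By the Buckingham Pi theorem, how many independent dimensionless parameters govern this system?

There are 6 variables and 4 base dimensions (M, L, T, Θ).
The dimension matrix has rank 4.
Independent dimensionless groups: 6 − 4 = 2.

2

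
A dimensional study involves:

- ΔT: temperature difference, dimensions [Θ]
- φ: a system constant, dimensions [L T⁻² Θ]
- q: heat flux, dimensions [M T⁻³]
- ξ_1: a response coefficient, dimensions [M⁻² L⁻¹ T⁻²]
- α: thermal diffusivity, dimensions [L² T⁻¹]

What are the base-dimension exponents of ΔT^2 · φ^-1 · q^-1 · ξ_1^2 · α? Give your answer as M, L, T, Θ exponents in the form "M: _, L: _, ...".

M: -5, L: -1, T: 0, Θ: 1

Collect each base-dimension exponent across the product:
  M: 2·(0) − (0) − (1) + 2·(-2) + (0) = -5
  L: 2·(0) − (1) − (0) + 2·(-1) + (2) = -1
  T: 2·(0) − (-2) − (-3) + 2·(-2) + (-1) = 0
  Θ: 2·(1) − (1) − (0) + 2·(0) + (0) = 1
So the dimensions are [M⁻⁵ L⁻¹ Θ].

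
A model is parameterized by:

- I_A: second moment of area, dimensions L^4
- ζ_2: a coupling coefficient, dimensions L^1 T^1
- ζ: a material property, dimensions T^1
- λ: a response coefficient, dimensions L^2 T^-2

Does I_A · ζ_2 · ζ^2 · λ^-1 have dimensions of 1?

no

Sum the exponent of each base dimension across the product:
  L: [I_A]_L + [ζ_2]_L + 2·[ζ]_L − [λ]_L = (4) + (1) + 2·(0) − (2) = 3
  T: [I_A]_T + [ζ_2]_T + 2·[ζ]_T − [λ]_T = (0) + (1) + 2·(1) − (-2) = 5
Net dimensions [L³ T⁵] ≠ [1] — not dimensionless.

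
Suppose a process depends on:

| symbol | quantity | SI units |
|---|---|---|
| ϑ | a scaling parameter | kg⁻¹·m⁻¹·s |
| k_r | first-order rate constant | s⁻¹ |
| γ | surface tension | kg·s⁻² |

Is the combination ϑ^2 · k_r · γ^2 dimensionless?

Sum the exponent of each base dimension across the product:
  M: 2·[ϑ]_M + [k_r]_M + 2·[γ]_M = 2·(-1) + (0) + 2·(1) = 0
  L: 2·[ϑ]_L + [k_r]_L + 2·[γ]_L = 2·(-1) + (0) + 2·(0) = -2
  T: 2·[ϑ]_T + [k_r]_T + 2·[γ]_T = 2·(1) + (-1) + 2·(-2) = -3
Net dimensions [L⁻² T⁻³] ≠ [1] — not dimensionless.

no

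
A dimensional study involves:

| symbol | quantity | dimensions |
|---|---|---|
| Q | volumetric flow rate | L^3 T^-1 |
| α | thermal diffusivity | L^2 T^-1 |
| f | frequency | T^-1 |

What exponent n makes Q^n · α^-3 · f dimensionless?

Balance the L exponent: (3)·n from Q, plus −3·(2) + (0) = -6 from the rest, must sum to zero.
3n − 6 = 0, so n = 2.

2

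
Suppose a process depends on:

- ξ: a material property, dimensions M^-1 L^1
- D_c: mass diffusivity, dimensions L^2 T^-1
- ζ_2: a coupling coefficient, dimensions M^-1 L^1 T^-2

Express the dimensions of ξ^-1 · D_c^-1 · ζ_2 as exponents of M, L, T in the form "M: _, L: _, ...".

M: 0, L: -2, T: -1

Collect each base-dimension exponent across the product:
  M: −(-1) − (0) + (-1) = 0
  L: −(1) − (2) + (1) = -2
  T: −(0) − (-1) + (-2) = -1
So the dimensions are [L⁻² T⁻¹].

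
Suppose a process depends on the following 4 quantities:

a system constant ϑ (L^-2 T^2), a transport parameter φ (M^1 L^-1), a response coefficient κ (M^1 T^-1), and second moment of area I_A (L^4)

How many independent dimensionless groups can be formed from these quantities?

1

There are 4 variables and 3 base dimensions (M, L, T).
The dimension matrix has rank 3.
Independent dimensionless groups: 4 − 3 = 1.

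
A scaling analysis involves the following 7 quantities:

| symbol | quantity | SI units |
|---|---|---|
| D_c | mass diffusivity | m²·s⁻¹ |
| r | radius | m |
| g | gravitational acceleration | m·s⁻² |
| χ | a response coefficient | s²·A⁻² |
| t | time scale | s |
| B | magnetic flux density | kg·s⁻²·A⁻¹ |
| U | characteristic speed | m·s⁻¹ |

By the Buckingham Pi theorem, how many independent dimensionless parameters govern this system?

3

There are 7 variables and 4 base dimensions (M, L, T, I).
The dimension matrix has rank 4.
Independent dimensionless groups: 7 − 4 = 3.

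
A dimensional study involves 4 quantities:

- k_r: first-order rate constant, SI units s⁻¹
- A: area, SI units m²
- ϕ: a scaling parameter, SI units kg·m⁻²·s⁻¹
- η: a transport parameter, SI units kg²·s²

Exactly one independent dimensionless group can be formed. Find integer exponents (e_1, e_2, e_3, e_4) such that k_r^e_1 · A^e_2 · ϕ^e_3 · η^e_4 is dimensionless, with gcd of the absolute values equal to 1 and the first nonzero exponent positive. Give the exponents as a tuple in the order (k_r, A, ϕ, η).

(4, -2, -2, 1)

M: e_1·(0) + e_2·(0) + e_3·(1) + e_4·(2) = 0
L: e_1·(0) + e_2·(2) + e_3·(-2) + e_4·(0) = 0
T: e_1·(-1) + e_2·(0) + e_3·(-1) + e_4·(2) = 0
Solving this homogeneous linear system for the smallest-integer solution (first nonzero entry positive) gives (4, -2, -2, 1).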